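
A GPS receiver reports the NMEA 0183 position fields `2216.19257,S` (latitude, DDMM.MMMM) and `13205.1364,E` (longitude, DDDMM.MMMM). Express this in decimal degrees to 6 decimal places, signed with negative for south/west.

-22.269876, 132.085607

Latitude: degrees = first 2 digits = 22, minutes = 16.19257; 22 + 16.19257/60 = 22.2698762
hemisphere S, so the sign is −
Longitude: degrees = first 3 digits = 132, minutes = 5.1364; 132 + 5.1364/60 = 132.0856067
E → positive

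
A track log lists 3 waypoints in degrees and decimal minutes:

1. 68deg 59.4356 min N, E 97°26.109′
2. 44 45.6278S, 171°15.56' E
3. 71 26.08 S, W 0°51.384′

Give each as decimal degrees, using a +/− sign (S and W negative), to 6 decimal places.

Point 1:
  Latitude: 68 + 59.4356/60 = 68.9905933
  N → positive
  λ: 97 + 26.109/60 = 97.4351500
  E → positive
Point 2:
  φ: 45.6278′ = 0.760463°; total 44.7604633
  hemisphere S, so the sign is −
  Lon: 171 + 15.56/60 = 171.2593333
  E ⇒ keep positive
Point 3:
  φ: 71 + 26.08/60 = 71.4346667
  S → negative
  Lon: 51.384′ = 0.856400°; total 0.8564000
  W ⇒ negate

1. 68.990593, 97.435150
2. -44.760463, 171.259333
3. -71.434667, -0.856400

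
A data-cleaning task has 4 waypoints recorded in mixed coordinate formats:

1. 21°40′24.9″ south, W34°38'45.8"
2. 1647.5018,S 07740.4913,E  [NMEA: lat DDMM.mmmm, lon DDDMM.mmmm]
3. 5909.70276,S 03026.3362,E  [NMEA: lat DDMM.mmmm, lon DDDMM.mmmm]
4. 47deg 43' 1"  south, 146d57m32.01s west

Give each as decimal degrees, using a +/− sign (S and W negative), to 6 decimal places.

1. -21.673583, -34.646056
2. -16.791697, 77.674855
3. -59.161713, 30.438937
4. -47.716944, -146.958892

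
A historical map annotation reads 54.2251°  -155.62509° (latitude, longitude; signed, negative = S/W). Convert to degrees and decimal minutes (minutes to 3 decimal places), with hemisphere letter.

Latitude: 54° + 0.225100 × 60 = 54° 13.50600′
Longitude is negative → W; |value| = 155.625090
Longitude: fractional part 0.625090 → 37.50540 minutes

54° 13.506′ N, 155° 37.505′ W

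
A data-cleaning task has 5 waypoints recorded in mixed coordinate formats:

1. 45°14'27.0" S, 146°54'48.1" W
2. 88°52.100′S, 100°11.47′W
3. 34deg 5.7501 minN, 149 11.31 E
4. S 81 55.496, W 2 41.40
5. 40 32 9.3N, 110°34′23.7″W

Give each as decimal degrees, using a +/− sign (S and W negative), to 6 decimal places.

1. -45.240833, -146.913361
2. -88.868333, -100.191167
3. 34.095835, 149.188500
4. -81.924933, -2.690000
5. 40.535917, -110.573250

Point 1:
  Latitude: 14′ + 27″ = 14.45000′; 45 + 14.45000/60 = 45.2408333
  S → negative
  λ: 146° + 54/60 + 48.1/3600 = 146 + 0.900000 + 0.013361 = 146.9133611
  W → negative
Point 2:
  φ: 52.1′ = 0.868333°; total 88.8683333
  hemisphere S, so the sign is −
  Longitude: 100 + 11.47/60 = 100.1911667
  hemisphere W, so the sign is −
Point 3:
  φ: 34 + 5.7501/60 = 34.0958350
  N → positive
  λ: 149 + 11.31/60 = 149.1885000
  E → positive
Point 4:
  φ: 55.496′ = 0.924933°; total 81.9249333
  S → negative
  λ: 2 + 41.4/60 = 2.6900000
  W → negative
Point 5:
  φ: 32′ + 9.3″ = 32.15500′; 40 + 32.15500/60 = 40.5359167
  N → positive
  Lon: 110° + 34/60 + 23.7/3600 = 110 + 0.566667 + 0.006583 = 110.5732500
  hemisphere W, so the sign is −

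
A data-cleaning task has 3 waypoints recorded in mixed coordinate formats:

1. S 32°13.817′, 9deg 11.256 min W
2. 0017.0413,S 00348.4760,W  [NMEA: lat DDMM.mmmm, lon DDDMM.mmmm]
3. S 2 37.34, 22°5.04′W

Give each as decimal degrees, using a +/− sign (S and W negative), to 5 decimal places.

Point 1:
  Lat: 13.817′ = 0.230283°; total 32.230283
  S ⇒ negate
  Longitude: 11.256′ = 0.187600°; total 9.187600
  hemisphere W, so the sign is −
Point 2:
  φ: split at 2 digits → 00° and 17.0413′; 0 + 17.0413/60 = 0.284022
  hemisphere S, so the sign is −
  λ: degrees = first 3 digits = 3, minutes = 48.476; 3 + 48.476/60 = 3.807933
  hemisphere W, so the sign is −
Point 3:
  φ: 37.34′ = 0.622333°; total 2.622333
  hemisphere S, so the sign is −
  Longitude: 22 + 5.04/60 = 22.084000
  W → negative

1. -32.23028, -9.18760
2. -0.28402, -3.80793
3. -2.62233, -22.08400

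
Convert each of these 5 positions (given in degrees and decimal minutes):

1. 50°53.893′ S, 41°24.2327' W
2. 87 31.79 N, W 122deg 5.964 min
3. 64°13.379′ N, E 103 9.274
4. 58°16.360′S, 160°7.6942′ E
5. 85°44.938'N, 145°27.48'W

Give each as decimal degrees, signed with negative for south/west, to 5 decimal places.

1. -50.89822, -41.40388
2. 87.52983, -122.09940
3. 64.22298, 103.15457
4. -58.27267, 160.12824
5. 85.74897, -145.45800

Point 1:
  φ: 53.893′ = 0.898217°; total 50.898217
  S ⇒ negate
  Lon: 24.2327′ = 0.403878°; total 41.403878
  W ⇒ negate
Point 2:
  Lat: 87 + 31.79/60 = 87.529833
  N ⇒ keep positive
  Longitude: 5.964′ = 0.099400°; total 122.099400
  W → negative
Point 3:
  φ: 13.379′ = 0.222983°; total 64.222983
  N ⇒ keep positive
  Longitude: 9.274′ = 0.154567°; total 103.154567
  E → positive
Point 4:
  Lat: 58 + 16.36/60 = 58.272667
  S ⇒ negate
  Lon: 7.6942′ = 0.128237°; total 160.128237
  E ⇒ keep positive
Point 5:
  φ: 85 + 44.938/60 = 85.748967
  N → positive
  Lon: 27.48′ = 0.458000°; total 145.458000
  W → negative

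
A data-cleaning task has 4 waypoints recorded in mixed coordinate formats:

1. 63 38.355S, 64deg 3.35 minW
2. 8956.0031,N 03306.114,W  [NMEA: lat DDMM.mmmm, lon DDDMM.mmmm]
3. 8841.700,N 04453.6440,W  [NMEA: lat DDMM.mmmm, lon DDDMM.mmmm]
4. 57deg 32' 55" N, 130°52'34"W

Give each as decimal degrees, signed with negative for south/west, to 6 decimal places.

Point 1:
  φ: 63 + 38.355/60 = 63.6392500
  S ⇒ negate
  Lon: 64 + 3.35/60 = 64.0558333
  W → negative
Point 2:
  Latitude: split at 2 digits → 89° and 56.0031′; 89 + 56.0031/60 = 89.9333850
  N ⇒ keep positive
  Lon: degrees = first 3 digits = 33, minutes = 6.114; 33 + 6.114/60 = 33.1019000
  W → negative
Point 3:
  Latitude: degrees = first 2 digits = 88, minutes = 41.7; 88 + 41.7/60 = 88.6950000
  N ⇒ keep positive
  λ: split at 3 digits → 044° and 53.644′; 44 + 53.644/60 = 44.8940667
  hemisphere W, so the sign is −
Point 4:
  Lat: 57° + 32/60 + 55/3600 = 57 + 0.533333 + 0.015278 = 57.5486111
  N → positive
  Lon: 52′ + 34″ = 52.56667′; 130 + 52.56667/60 = 130.8761111
  hemisphere W, so the sign is −

1. -63.639250, -64.055833
2. 89.933385, -33.101900
3. 88.695000, -44.894067
4. 57.548611, -130.876111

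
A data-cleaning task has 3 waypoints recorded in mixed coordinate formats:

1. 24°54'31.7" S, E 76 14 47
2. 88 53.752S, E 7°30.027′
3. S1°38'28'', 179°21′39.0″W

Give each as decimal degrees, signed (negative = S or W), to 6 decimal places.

Point 1:
  φ: 24° + 54/60 + 31.7/3600 = 24 + 0.900000 + 0.008806 = 24.9088056
  S ⇒ negate
  λ: 76 + 14/60 + 47/3600 = 76.2463889
  E ⇒ keep positive
Point 2:
  Lat: 88 + 53.752/60 = 88.8958667
  hemisphere S, so the sign is −
  Longitude: 7 + 30.027/60 = 7.5004500
  E ⇒ keep positive
Point 3:
  φ: 38′ + 28″ = 38.46667′; 1 + 38.46667/60 = 1.6411111
  S → negative
  λ: 21′ + 39″ = 21.65000′; 179 + 21.65000/60 = 179.3608333
  hemisphere W, so the sign is −

1. -24.908806, 76.246389
2. -88.895867, 7.500450
3. -1.641111, -179.360833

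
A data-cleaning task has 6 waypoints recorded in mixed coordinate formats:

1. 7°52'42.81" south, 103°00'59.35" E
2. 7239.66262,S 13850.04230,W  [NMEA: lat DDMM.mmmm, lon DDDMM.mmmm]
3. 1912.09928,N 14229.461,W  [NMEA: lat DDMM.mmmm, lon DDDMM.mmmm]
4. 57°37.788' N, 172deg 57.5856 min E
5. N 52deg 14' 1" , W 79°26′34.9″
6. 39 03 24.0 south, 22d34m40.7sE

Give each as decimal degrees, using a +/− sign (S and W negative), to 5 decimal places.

Point 1:
  Latitude: 7° + 52/60 + 42.81/3600 = 7 + 0.866667 + 0.011892 = 7.878558
  S → negative
  λ: 103° + 0/60 + 59.35/3600 = 103 + 0.000000 + 0.016486 = 103.016486
  E → positive
Point 2:
  φ: split at 2 digits → 72° and 39.66262′; 72 + 39.66262/60 = 72.661044
  S ⇒ negate
  Lon: split at 3 digits → 138° and 50.0423′; 138 + 50.0423/60 = 138.834038
  W → negative
Point 3:
  Lat: split at 2 digits → 19° and 12.09928′; 19 + 12.09928/60 = 19.201655
  N ⇒ keep positive
  Longitude: split at 3 digits → 142° and 29.461′; 142 + 29.461/60 = 142.491017
  W ⇒ negate
Point 4:
  φ: 37.788′ = 0.629800°; total 57.629800
  N → positive
  λ: 172 + 57.5856/60 = 172.959760
  E → positive
Point 5:
  Latitude: 52° + 14/60 + 1/3600 = 52 + 0.233333 + 0.000278 = 52.233611
  N → positive
  Lon: 79 + 26/60 + 34.9/3600 = 79.443028
  W ⇒ negate
Point 6:
  φ: 39° + 3/60 + 24/3600 = 39 + 0.050000 + 0.006667 = 39.056667
  hemisphere S, so the sign is −
  Longitude: 22 + 34/60 + 40.7/3600 = 22.577972
  E ⇒ keep positive

1. -7.87856, 103.01649
2. -72.66104, -138.83404
3. 19.20165, -142.49102
4. 57.62980, 172.95976
5. 52.23361, -79.44303
6. -39.05667, 22.57797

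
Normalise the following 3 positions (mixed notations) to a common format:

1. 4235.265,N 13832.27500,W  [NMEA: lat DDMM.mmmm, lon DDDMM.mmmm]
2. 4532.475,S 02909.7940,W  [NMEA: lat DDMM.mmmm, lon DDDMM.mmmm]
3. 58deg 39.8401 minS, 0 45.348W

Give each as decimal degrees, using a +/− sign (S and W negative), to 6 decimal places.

1. 42.587750, -138.537917
2. -45.541250, -29.163233
3. -58.664002, -0.755800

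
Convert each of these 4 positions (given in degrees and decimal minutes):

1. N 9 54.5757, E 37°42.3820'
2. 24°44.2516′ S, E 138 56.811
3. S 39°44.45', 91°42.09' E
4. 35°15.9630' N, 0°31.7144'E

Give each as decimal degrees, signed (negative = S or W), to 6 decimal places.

Point 1:
  Lat: 9 + 54.5757/60 = 9.9095950
  N ⇒ keep positive
  λ: 42.382′ = 0.706367°; total 37.7063667
  E → positive
Point 2:
  Lat: 24 + 44.2516/60 = 24.7375267
  hemisphere S, so the sign is −
  λ: 138 + 56.811/60 = 138.9468500
  E ⇒ keep positive
Point 3:
  Latitude: 39 + 44.45/60 = 39.7408333
  hemisphere S, so the sign is −
  λ: 91 + 42.09/60 = 91.7015000
  E → positive
Point 4:
  Lat: 15.963′ = 0.266050°; total 35.2660500
  N ⇒ keep positive
  λ: 31.7144′ = 0.528573°; total 0.5285733
  E → positive

1. 9.909595, 37.706367
2. -24.737527, 138.946850
3. -39.740833, 91.701500
4. 35.266050, 0.528573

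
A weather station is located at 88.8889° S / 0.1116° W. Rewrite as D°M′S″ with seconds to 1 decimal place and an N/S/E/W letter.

88°53′20.0″ S, 0°06′41.8″ W

Lat: whole degrees 88; 53.33400′ → 53′ and 20.040″
λ: whole degrees 0; 6.69600′ → 6′ and 41.760″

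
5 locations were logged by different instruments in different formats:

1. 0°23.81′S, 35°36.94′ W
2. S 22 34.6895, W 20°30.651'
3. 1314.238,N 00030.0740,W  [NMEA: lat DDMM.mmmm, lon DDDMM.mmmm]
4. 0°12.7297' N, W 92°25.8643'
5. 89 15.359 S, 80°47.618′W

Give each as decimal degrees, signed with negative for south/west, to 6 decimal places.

Point 1:
  φ: 23.81′ = 0.396833°; total 0.3968333
  S ⇒ negate
  Lon: 35 + 36.94/60 = 35.6156667
  W ⇒ negate
Point 2:
  φ: 22 + 34.6895/60 = 22.5781583
  S ⇒ negate
  Longitude: 20 + 30.651/60 = 20.5108500
  W → negative
Point 3:
  Lat: degrees = first 2 digits = 13, minutes = 14.238; 13 + 14.238/60 = 13.2373000
  N → positive
  Longitude: degrees = first 3 digits = 0, minutes = 30.074; 0 + 30.074/60 = 0.5012333
  W → negative
Point 4:
  φ: 0 + 12.7297/60 = 0.2121617
  N → positive
  Lon: 92 + 25.8643/60 = 92.4310717
  W ⇒ negate
Point 5:
  Lat: 89 + 15.359/60 = 89.2559833
  S ⇒ negate
  Longitude: 80 + 47.618/60 = 80.7936333
  W → negative

1. -0.396833, -35.615667
2. -22.578158, -20.510850
3. 13.237300, -0.501233
4. 0.212162, -92.431072
5. -89.255983, -80.793633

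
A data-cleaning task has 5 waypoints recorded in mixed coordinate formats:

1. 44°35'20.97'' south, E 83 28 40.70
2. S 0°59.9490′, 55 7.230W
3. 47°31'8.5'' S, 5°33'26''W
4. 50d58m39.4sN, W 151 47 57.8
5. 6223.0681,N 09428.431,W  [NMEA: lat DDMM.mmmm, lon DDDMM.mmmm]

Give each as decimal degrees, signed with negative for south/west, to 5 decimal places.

1. -44.58916, 83.47797
2. -0.99915, -55.12050
3. -47.51903, -5.55722
4. 50.97761, -151.79939
5. 62.38447, -94.47385

Point 1:
  φ: 35′ + 20.97″ = 35.34950′; 44 + 35.34950/60 = 44.589158
  S ⇒ negate
  λ: 28′ + 40.7″ = 28.67833′; 83 + 28.67833/60 = 83.477972
  E → positive
Point 2:
  Lat: 59.949′ = 0.999150°; total 0.999150
  hemisphere S, so the sign is −
  Lon: 7.23′ = 0.120500°; total 55.120500
  W → negative
Point 3:
  Lat: 47° + 31/60 + 8.5/3600 = 47 + 0.516667 + 0.002361 = 47.519028
  S → negative
  Lon: 5° + 33/60 + 26/3600 = 5 + 0.550000 + 0.007222 = 5.557222
  hemisphere W, so the sign is −
Point 4:
  Lat: 50 + 58/60 + 39.4/3600 = 50.977611
  N → positive
  Lon: 47′ + 57.8″ = 47.96333′; 151 + 47.96333/60 = 151.799389
  hemisphere W, so the sign is −
Point 5:
  φ: split at 2 digits → 62° and 23.0681′; 62 + 23.0681/60 = 62.384468
  N → positive
  Lon: degrees = first 3 digits = 94, minutes = 28.431; 94 + 28.431/60 = 94.473850
  hemisphere W, so the sign is −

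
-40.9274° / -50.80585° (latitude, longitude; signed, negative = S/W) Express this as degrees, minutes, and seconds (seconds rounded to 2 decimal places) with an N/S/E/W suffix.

Latitude is negative → S; |value| = 40.927400
Latitude: 0.927400 × 60 = 55.64400′ → 55′, remainder × 60 = 38.6400″
Longitude is negative → W; |value| = 50.805850
λ: whole degrees 50; 48.35100′ → 48′ and 21.0600″

40°55′38.64″ S, 50°48′21.06″ W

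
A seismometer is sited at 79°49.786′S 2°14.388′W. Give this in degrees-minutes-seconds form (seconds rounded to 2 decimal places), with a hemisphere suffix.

79°49′47.16″ S, 2°14′23.28″ W

Latitude: 49.78600′ → 49′ and 0.78600 × 60 = 47.1600″
Lon: fractional minutes 0.38800 × 60 = 23.2800″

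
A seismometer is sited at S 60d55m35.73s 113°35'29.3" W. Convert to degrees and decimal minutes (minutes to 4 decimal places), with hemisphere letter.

60° 55.5955′ S, 113° 35.4883′ W

Lat: seconds/60 = 0.59550; minutes = 55 + 0.59550 = 55.595500
Longitude: seconds/60 = 0.48833; minutes = 35 + 0.48833 = 35.488333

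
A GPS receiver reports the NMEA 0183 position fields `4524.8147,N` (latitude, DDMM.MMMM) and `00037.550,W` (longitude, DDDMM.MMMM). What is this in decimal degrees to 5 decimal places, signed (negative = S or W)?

45.41358, -0.62583

Lat: degrees = first 2 digits = 45, minutes = 24.8147; 45 + 24.8147/60 = 45.413578
N ⇒ keep positive
λ: degrees = first 3 digits = 0, minutes = 37.55; 0 + 37.55/60 = 0.625833
W → negative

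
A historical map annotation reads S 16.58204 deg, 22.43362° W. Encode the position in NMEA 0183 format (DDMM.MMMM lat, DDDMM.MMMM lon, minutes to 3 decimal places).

Latitude: minutes = (16.582040 − 16) × 60 = 34.92240
λ: minutes = (22.433620 − 22) × 60 = 26.01720

1634.922,S / 02226.017,W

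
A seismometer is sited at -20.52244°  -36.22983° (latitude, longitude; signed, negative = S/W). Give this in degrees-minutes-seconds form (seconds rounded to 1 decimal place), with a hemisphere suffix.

Latitude is negative → S; |value| = 20.522440
φ: 0.522440 × 60 = 31.34640′ → 31′, remainder × 60 = 20.784″
Longitude is negative → W; |value| = 36.229830
Longitude: whole degrees 36; 13.78980′ → 13′ and 47.388″

20°31′20.8″ S, 36°13′47.4″ W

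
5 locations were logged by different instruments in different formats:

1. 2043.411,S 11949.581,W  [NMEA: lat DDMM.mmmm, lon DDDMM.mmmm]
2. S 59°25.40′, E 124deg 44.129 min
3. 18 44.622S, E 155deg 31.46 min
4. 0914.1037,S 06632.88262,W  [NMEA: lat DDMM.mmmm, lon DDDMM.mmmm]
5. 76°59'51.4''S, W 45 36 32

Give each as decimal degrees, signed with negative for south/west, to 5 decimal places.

Point 1:
  Latitude: degrees = first 2 digits = 20, minutes = 43.411; 20 + 43.411/60 = 20.723517
  S ⇒ negate
  Longitude: split at 3 digits → 119° and 49.581′; 119 + 49.581/60 = 119.826350
  W → negative
Point 2:
  φ: 25.4′ = 0.423333°; total 59.423333
  hemisphere S, so the sign is −
  λ: 124 + 44.129/60 = 124.735483
  E ⇒ keep positive
Point 3:
  Latitude: 18 + 44.622/60 = 18.743700
  hemisphere S, so the sign is −
  Longitude: 155 + 31.46/60 = 155.524333
  E → positive
Point 4:
  Lat: split at 2 digits → 09° and 14.1037′; 9 + 14.1037/60 = 9.235062
  S ⇒ negate
  λ: degrees = first 3 digits = 66, minutes = 32.88262; 66 + 32.88262/60 = 66.548044
  W → negative
Point 5:
  Latitude: 76° + 59/60 + 51.4/3600 = 76 + 0.983333 + 0.014278 = 76.997611
  S → negative
  λ: 45 + 36/60 + 32/3600 = 45.608889
  W ⇒ negate

1. -20.72352, -119.82635
2. -59.42333, 124.73548
3. -18.74370, 155.52433
4. -9.23506, -66.54804
5. -76.99761, -45.60889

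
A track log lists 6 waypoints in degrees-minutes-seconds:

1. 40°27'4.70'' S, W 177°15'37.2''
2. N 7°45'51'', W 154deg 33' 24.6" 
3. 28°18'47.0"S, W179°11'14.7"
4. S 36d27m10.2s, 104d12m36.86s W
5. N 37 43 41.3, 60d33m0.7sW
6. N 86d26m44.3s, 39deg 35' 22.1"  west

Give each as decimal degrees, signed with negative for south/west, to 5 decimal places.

Point 1:
  φ: 40° + 27/60 + 4.7/3600 = 40 + 0.450000 + 0.001306 = 40.451306
  hemisphere S, so the sign is −
  Lon: 177 + 15/60 + 37.2/3600 = 177.260333
  W → negative
Point 2:
  φ: 7 + 45/60 + 51/3600 = 7.764167
  N ⇒ keep positive
  Lon: 154° + 33/60 + 24.6/3600 = 154 + 0.550000 + 0.006833 = 154.556833
  hemisphere W, so the sign is −
Point 3:
  φ: 28 + 18/60 + 47/3600 = 28.313056
  hemisphere S, so the sign is −
  λ: 179° + 11/60 + 14.7/3600 = 179 + 0.183333 + 0.004083 = 179.187417
  W → negative
Point 4:
  Latitude: 36 + 27/60 + 10.2/3600 = 36.452833
  S ⇒ negate
  Lon: 104 + 12/60 + 36.86/3600 = 104.210239
  W → negative
Point 5:
  φ: 37° + 43/60 + 41.3/3600 = 37 + 0.716667 + 0.011472 = 37.728139
  N ⇒ keep positive
  Lon: 33′ + 0.7″ = 33.01167′; 60 + 33.01167/60 = 60.550194
  W ⇒ negate
Point 6:
  Lat: 86 + 26/60 + 44.3/3600 = 86.445639
  N ⇒ keep positive
  Lon: 39 + 35/60 + 22.1/3600 = 39.589472
  W ⇒ negate

1. -40.45131, -177.26033
2. 7.76417, -154.55683
3. -28.31306, -179.18742
4. -36.45283, -104.21024
5. 37.72814, -60.55019
6. 86.44564, -39.58947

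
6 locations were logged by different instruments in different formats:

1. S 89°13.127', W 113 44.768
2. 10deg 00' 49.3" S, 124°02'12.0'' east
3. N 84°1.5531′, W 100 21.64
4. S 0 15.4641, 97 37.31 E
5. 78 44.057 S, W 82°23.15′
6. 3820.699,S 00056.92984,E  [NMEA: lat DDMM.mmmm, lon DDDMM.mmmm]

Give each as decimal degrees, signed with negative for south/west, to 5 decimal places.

1. -89.21878, -113.74613
2. -10.01369, 124.03667
3. 84.02589, -100.36067
4. -0.25774, 97.62183
5. -78.73428, -82.38583
6. -38.34498, 0.94883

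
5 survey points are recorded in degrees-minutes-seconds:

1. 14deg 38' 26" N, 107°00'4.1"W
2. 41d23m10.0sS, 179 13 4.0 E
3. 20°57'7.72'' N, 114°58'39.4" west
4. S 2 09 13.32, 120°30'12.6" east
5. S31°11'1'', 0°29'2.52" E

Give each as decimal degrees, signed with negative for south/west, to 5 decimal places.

1. 14.64056, -107.00114
2. -41.38611, 179.21778
3. 20.95214, -114.97761
4. -2.15370, 120.50350
5. -31.18361, 0.48403

Point 1:
  Latitude: 38′ + 26″ = 38.43333′; 14 + 38.43333/60 = 14.640556
  N ⇒ keep positive
  Lon: 107 + 0/60 + 4.1/3600 = 107.001139
  W → negative
Point 2:
  Latitude: 41° + 23/60 + 10/3600 = 41 + 0.383333 + 0.002778 = 41.386111
  hemisphere S, so the sign is −
  λ: 179 + 13/60 + 4/3600 = 179.217778
  E → positive
Point 3:
  Latitude: 20° + 57/60 + 7.72/3600 = 20 + 0.950000 + 0.002144 = 20.952144
  N ⇒ keep positive
  Longitude: 58′ + 39.4″ = 58.65667′; 114 + 58.65667/60 = 114.977611
  W → negative
Point 4:
  Lat: 9′ + 13.32″ = 9.22200′; 2 + 9.22200/60 = 2.153700
  hemisphere S, so the sign is −
  λ: 30′ + 12.6″ = 30.21000′; 120 + 30.21000/60 = 120.503500
  E → positive
Point 5:
  Lat: 31 + 11/60 + 1/3600 = 31.183611
  S → negative
  Longitude: 29′ + 2.52″ = 29.04200′; 0 + 29.04200/60 = 0.484033
  E ⇒ keep positive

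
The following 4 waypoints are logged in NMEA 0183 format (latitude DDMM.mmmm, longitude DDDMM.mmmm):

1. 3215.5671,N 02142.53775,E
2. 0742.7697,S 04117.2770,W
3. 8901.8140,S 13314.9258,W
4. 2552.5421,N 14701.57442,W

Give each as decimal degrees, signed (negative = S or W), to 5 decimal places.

Point 1:
  φ: degrees = first 2 digits = 32, minutes = 15.5671; 32 + 15.5671/60 = 32.259452
  N ⇒ keep positive
  Lon: degrees = first 3 digits = 21, minutes = 42.53775; 21 + 42.53775/60 = 21.708963
  E → positive
Point 2:
  Lat: split at 2 digits → 07° and 42.7697′; 7 + 42.7697/60 = 7.712828
  S ⇒ negate
  λ: split at 3 digits → 041° and 17.277′; 41 + 17.277/60 = 41.287950
  hemisphere W, so the sign is −
Point 3:
  φ: degrees = first 2 digits = 89, minutes = 1.814; 89 + 1.814/60 = 89.030233
  hemisphere S, so the sign is −
  Longitude: split at 3 digits → 133° and 14.9258′; 133 + 14.9258/60 = 133.248763
  W → negative
Point 4:
  Lat: split at 2 digits → 25° and 52.5421′; 25 + 52.5421/60 = 25.875702
  N ⇒ keep positive
  Longitude: split at 3 digits → 147° and 1.57442′; 147 + 1.57442/60 = 147.026240
  W → negative

1. 32.25945, 21.70896
2. -7.71283, -41.28795
3. -89.03023, -133.24876
4. 25.87570, -147.02624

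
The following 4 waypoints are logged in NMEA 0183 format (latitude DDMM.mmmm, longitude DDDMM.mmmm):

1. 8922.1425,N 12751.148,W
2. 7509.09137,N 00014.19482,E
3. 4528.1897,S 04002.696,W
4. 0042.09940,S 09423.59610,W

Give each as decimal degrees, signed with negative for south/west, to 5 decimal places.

Point 1:
  Lat: degrees = first 2 digits = 89, minutes = 22.1425; 89 + 22.1425/60 = 89.369042
  N → positive
  λ: degrees = first 3 digits = 127, minutes = 51.148; 127 + 51.148/60 = 127.852467
  hemisphere W, so the sign is −
Point 2:
  Latitude: split at 2 digits → 75° and 9.09137′; 75 + 9.09137/60 = 75.151523
  N ⇒ keep positive
  Lon: degrees = first 3 digits = 0, minutes = 14.19482; 0 + 14.19482/60 = 0.236580
  E ⇒ keep positive
Point 3:
  φ: degrees = first 2 digits = 45, minutes = 28.1897; 45 + 28.1897/60 = 45.469828
  S ⇒ negate
  Longitude: split at 3 digits → 040° and 2.696′; 40 + 2.696/60 = 40.044933
  W → negative
Point 4:
  Lat: degrees = first 2 digits = 0, minutes = 42.0994; 0 + 42.0994/60 = 0.701657
  S ⇒ negate
  Longitude: split at 3 digits → 094° and 23.5961′; 94 + 23.5961/60 = 94.393268
  W ⇒ negate

1. 89.36904, -127.85247
2. 75.15152, 0.23658
3. -45.46983, -40.04493
4. -0.70166, -94.39327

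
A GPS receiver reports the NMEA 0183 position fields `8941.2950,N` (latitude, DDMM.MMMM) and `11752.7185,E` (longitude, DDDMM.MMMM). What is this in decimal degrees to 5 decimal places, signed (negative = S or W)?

89.68825, 117.87864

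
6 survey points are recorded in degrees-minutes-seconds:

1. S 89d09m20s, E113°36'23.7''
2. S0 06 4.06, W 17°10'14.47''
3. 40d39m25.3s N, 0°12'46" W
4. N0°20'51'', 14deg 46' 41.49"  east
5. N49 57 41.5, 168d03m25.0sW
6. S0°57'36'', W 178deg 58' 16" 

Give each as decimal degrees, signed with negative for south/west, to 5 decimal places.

1. -89.15556, 113.60658
2. -0.10113, -17.17069
3. 40.65703, -0.21278
4. 0.34750, 14.77819
5. 49.96153, -168.05694
6. -0.96000, -178.97111

Point 1:
  φ: 89 + 9/60 + 20/3600 = 89.155556
  S ⇒ negate
  Lon: 36′ + 23.7″ = 36.39500′; 113 + 36.39500/60 = 113.606583
  E ⇒ keep positive
Point 2:
  φ: 0 + 6/60 + 4.06/3600 = 0.101128
  S → negative
  Lon: 10′ + 14.47″ = 10.24117′; 17 + 10.24117/60 = 17.170686
  W ⇒ negate
Point 3:
  φ: 40 + 39/60 + 25.3/3600 = 40.657028
  N → positive
  λ: 0° + 12/60 + 46/3600 = 0 + 0.200000 + 0.012778 = 0.212778
  W → negative
Point 4:
  φ: 20′ + 51″ = 20.85000′; 0 + 20.85000/60 = 0.347500
  N → positive
  Longitude: 46′ + 41.49″ = 46.69150′; 14 + 46.69150/60 = 14.778192
  E ⇒ keep positive
Point 5:
  Latitude: 49 + 57/60 + 41.5/3600 = 49.961528
  N → positive
  λ: 168° + 3/60 + 25/3600 = 168 + 0.050000 + 0.006944 = 168.056944
  hemisphere W, so the sign is −
Point 6:
  Lat: 0° + 57/60 + 36/3600 = 0 + 0.950000 + 0.010000 = 0.960000
  hemisphere S, so the sign is −
  λ: 178 + 58/60 + 16/3600 = 178.971111
  hemisphere W, so the sign is −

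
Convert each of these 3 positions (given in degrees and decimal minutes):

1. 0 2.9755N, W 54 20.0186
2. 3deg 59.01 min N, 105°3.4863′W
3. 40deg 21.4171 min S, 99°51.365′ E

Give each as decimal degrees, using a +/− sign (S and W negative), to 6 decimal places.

1. 0.049592, -54.333643
2. 3.983500, -105.058105
3. -40.356952, 99.856083

Point 1:
  Lat: 2.9755′ = 0.049592°; total 0.0495917
  N → positive
  Longitude: 54 + 20.0186/60 = 54.3336433
  hemisphere W, so the sign is −
Point 2:
  Latitude: 3 + 59.01/60 = 3.9835000
  N ⇒ keep positive
  λ: 105 + 3.4863/60 = 105.0581050
  W ⇒ negate
Point 3:
  Lat: 21.4171′ = 0.356952°; total 40.3569517
  hemisphere S, so the sign is −
  Longitude: 51.365′ = 0.856083°; total 99.8560833
  E ⇒ keep positive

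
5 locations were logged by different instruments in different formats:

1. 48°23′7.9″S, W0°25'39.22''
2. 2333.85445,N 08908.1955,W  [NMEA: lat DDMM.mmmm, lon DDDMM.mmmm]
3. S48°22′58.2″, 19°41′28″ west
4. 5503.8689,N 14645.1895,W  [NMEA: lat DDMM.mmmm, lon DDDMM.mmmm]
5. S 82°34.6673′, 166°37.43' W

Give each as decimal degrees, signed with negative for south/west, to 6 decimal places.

Point 1:
  Lat: 23′ + 7.9″ = 23.13167′; 48 + 23.13167/60 = 48.3855278
  hemisphere S, so the sign is −
  λ: 25′ + 39.22″ = 25.65367′; 0 + 25.65367/60 = 0.4275611
  W ⇒ negate
Point 2:
  Lat: degrees = first 2 digits = 23, minutes = 33.85445; 23 + 33.85445/60 = 23.5642408
  N ⇒ keep positive
  Lon: degrees = first 3 digits = 89, minutes = 8.1955; 89 + 8.1955/60 = 89.1365917
  W → negative
Point 3:
  Lat: 48 + 22/60 + 58.2/3600 = 48.3828333
  S ⇒ negate
  λ: 19° + 41/60 + 28/3600 = 19 + 0.683333 + 0.007778 = 19.6911111
  W → negative
Point 4:
  φ: split at 2 digits → 55° and 3.8689′; 55 + 3.8689/60 = 55.0644817
  N ⇒ keep positive
  Longitude: degrees = first 3 digits = 146, minutes = 45.1895; 146 + 45.1895/60 = 146.7531583
  hemisphere W, so the sign is −
Point 5:
  φ: 34.6673′ = 0.577788°; total 82.5777883
  S ⇒ negate
  Longitude: 37.43′ = 0.623833°; total 166.6238333
  W → negative

1. -48.385528, -0.427561
2. 23.564241, -89.136592
3. -48.382833, -19.691111
4. 55.064482, -146.753158
5. -82.577788, -166.623833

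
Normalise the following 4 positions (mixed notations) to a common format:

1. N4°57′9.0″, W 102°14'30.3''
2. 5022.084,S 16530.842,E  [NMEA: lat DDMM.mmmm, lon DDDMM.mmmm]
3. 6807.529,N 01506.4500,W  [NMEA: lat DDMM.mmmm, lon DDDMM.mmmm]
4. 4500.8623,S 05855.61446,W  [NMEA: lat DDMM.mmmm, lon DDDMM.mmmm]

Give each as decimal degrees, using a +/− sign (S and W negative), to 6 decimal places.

1. 4.952500, -102.241750
2. -50.368067, 165.514033
3. 68.125483, -15.107500
4. -45.014372, -58.926908

Point 1:
  Lat: 4 + 57/60 + 9/3600 = 4.9525000
  N → positive
  Longitude: 102 + 14/60 + 30.3/3600 = 102.2417500
  W ⇒ negate
Point 2:
  Lat: split at 2 digits → 50° and 22.084′; 50 + 22.084/60 = 50.3680667
  hemisphere S, so the sign is −
  Longitude: degrees = first 3 digits = 165, minutes = 30.842; 165 + 30.842/60 = 165.5140333
  E → positive
Point 3:
  φ: split at 2 digits → 68° and 7.529′; 68 + 7.529/60 = 68.1254833
  N → positive
  λ: degrees = first 3 digits = 15, minutes = 6.45; 15 + 6.45/60 = 15.1075000
  hemisphere W, so the sign is −
Point 4:
  Lat: split at 2 digits → 45° and 0.8623′; 45 + 0.8623/60 = 45.0143717
  S → negative
  Lon: split at 3 digits → 058° and 55.61446′; 58 + 55.61446/60 = 58.9269077
  W ⇒ negate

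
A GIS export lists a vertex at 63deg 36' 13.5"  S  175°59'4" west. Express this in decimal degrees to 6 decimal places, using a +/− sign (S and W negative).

-63.603750, -175.984444

φ: 63° + 36/60 + 13.5/3600 = 63 + 0.600000 + 0.003750 = 63.6037500
hemisphere S, so the sign is −
λ: 59′ + 4″ = 59.06667′; 175 + 59.06667/60 = 175.9844444
W → negative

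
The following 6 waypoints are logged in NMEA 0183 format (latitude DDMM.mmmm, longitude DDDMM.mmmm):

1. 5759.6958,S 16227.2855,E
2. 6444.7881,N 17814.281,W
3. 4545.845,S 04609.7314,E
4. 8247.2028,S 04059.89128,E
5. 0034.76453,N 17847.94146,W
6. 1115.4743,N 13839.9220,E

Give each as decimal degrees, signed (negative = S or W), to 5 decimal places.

1. -57.99493, 162.45476
2. 64.74647, -178.23802
3. -45.76408, 46.16219
4. -82.78671, 40.99819
5. 0.57941, -178.79902
6. 11.25791, 138.66537

Point 1:
  Latitude: split at 2 digits → 57° and 59.6958′; 57 + 59.6958/60 = 57.994930
  S → negative
  Lon: split at 3 digits → 162° and 27.2855′; 162 + 27.2855/60 = 162.454758
  E ⇒ keep positive
Point 2:
  Lat: split at 2 digits → 64° and 44.7881′; 64 + 44.7881/60 = 64.746468
  N ⇒ keep positive
  λ: split at 3 digits → 178° and 14.281′; 178 + 14.281/60 = 178.238017
  W → negative
Point 3:
  Lat: split at 2 digits → 45° and 45.845′; 45 + 45.845/60 = 45.764083
  hemisphere S, so the sign is −
  Longitude: degrees = first 3 digits = 46, minutes = 9.7314; 46 + 9.7314/60 = 46.162190
  E ⇒ keep positive
Point 4:
  φ: degrees = first 2 digits = 82, minutes = 47.2028; 82 + 47.2028/60 = 82.786713
  hemisphere S, so the sign is −
  Lon: degrees = first 3 digits = 40, minutes = 59.89128; 40 + 59.89128/60 = 40.998188
  E → positive
Point 5:
  φ: degrees = first 2 digits = 0, minutes = 34.76453; 0 + 34.76453/60 = 0.579409
  N ⇒ keep positive
  Longitude: degrees = first 3 digits = 178, minutes = 47.94146; 178 + 47.94146/60 = 178.799024
  W → negative
Point 6:
  φ: split at 2 digits → 11° and 15.4743′; 11 + 15.4743/60 = 11.257905
  N → positive
  Longitude: degrees = first 3 digits = 138, minutes = 39.922; 138 + 39.922/60 = 138.665367
  E → positive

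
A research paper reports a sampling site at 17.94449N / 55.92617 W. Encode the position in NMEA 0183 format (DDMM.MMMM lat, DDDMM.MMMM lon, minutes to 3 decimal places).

φ: fractional part 0.944490 → 56.66940 minutes
Longitude: minutes = (55.926170 − 55) × 60 = 55.57020

1756.669,N / 05555.570,W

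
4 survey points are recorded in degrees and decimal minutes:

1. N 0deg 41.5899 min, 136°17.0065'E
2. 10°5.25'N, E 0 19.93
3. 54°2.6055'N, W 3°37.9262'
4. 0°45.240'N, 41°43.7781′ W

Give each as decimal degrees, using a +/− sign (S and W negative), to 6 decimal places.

1. 0.693165, 136.283442
2. 10.087500, 0.332167
3. 54.043425, -3.632103
4. 0.754000, -41.729635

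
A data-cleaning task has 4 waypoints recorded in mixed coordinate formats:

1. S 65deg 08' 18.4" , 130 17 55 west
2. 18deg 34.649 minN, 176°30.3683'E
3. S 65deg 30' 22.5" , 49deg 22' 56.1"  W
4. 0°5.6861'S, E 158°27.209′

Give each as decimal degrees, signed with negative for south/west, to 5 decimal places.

Point 1:
  φ: 65 + 8/60 + 18.4/3600 = 65.138444
  S → negative
  λ: 130 + 17/60 + 55/3600 = 130.298611
  W ⇒ negate
Point 2:
  Latitude: 34.649′ = 0.577483°; total 18.577483
  N ⇒ keep positive
  Lon: 30.3683′ = 0.506138°; total 176.506138
  E ⇒ keep positive
Point 3:
  Lat: 65 + 30/60 + 22.5/3600 = 65.506250
  S ⇒ negate
  Lon: 49° + 22/60 + 56.1/3600 = 49 + 0.366667 + 0.015583 = 49.382250
  W → negative
Point 4:
  Lat: 5.6861′ = 0.094768°; total 0.094768
  S → negative
  λ: 158 + 27.209/60 = 158.453483
  E ⇒ keep positive

1. -65.13844, -130.29861
2. 18.57748, 176.50614
3. -65.50625, -49.38225
4. -0.09477, 158.45348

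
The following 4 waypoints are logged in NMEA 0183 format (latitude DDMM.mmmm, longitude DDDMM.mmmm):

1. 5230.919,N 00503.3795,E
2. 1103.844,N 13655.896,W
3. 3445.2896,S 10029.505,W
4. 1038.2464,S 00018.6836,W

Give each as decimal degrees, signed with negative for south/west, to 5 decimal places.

1. 52.51532, 5.05633
2. 11.06407, -136.93160
3. -34.75483, -100.49175
4. -10.63744, -0.31139

Point 1:
  Lat: split at 2 digits → 52° and 30.919′; 52 + 30.919/60 = 52.515317
  N ⇒ keep positive
  λ: degrees = first 3 digits = 5, minutes = 3.3795; 5 + 3.3795/60 = 5.056325
  E ⇒ keep positive
Point 2:
  Lat: split at 2 digits → 11° and 3.844′; 11 + 3.844/60 = 11.064067
  N → positive
  Lon: split at 3 digits → 136° and 55.896′; 136 + 55.896/60 = 136.931600
  W → negative
Point 3:
  Lat: split at 2 digits → 34° and 45.2896′; 34 + 45.2896/60 = 34.754827
  S ⇒ negate
  Lon: split at 3 digits → 100° and 29.505′; 100 + 29.505/60 = 100.491750
  hemisphere W, so the sign is −
Point 4:
  Latitude: split at 2 digits → 10° and 38.2464′; 10 + 38.2464/60 = 10.637440
  S ⇒ negate
  Longitude: degrees = first 3 digits = 0, minutes = 18.6836; 0 + 18.6836/60 = 0.311393
  hemisphere W, so the sign is −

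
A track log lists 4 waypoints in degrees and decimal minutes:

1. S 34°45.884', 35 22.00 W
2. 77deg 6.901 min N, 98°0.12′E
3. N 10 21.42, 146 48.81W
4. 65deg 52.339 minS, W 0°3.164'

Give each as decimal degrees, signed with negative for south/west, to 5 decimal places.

1. -34.76473, -35.36667
2. 77.11502, 98.00200
3. 10.35700, -146.81350
4. -65.87232, -0.05273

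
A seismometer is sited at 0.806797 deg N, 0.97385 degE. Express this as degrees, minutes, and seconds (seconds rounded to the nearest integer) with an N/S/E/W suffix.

0°48′24″ N, 0°58′26″ E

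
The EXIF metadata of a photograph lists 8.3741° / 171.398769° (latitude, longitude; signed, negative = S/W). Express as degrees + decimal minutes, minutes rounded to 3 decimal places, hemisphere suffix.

8° 22.446′ N, 171° 23.926′ E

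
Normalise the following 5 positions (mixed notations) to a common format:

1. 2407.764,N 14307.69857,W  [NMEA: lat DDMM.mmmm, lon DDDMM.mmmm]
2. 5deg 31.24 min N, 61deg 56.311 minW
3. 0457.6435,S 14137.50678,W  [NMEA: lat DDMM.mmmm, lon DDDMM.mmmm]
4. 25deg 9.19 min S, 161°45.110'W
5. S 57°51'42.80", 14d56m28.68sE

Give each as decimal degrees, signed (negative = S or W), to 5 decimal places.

Point 1:
  φ: degrees = first 2 digits = 24, minutes = 7.764; 24 + 7.764/60 = 24.129400
  N ⇒ keep positive
  λ: degrees = first 3 digits = 143, minutes = 7.69857; 143 + 7.69857/60 = 143.128310
  W → negative
Point 2:
  φ: 31.24′ = 0.520667°; total 5.520667
  N ⇒ keep positive
  λ: 61 + 56.311/60 = 61.938517
  W ⇒ negate
Point 3:
  Lat: degrees = first 2 digits = 4, minutes = 57.6435; 4 + 57.6435/60 = 4.960725
  S → negative
  Longitude: degrees = first 3 digits = 141, minutes = 37.50678; 141 + 37.50678/60 = 141.625113
  W → negative
Point 4:
  Lat: 25 + 9.19/60 = 25.153167
  S ⇒ negate
  Longitude: 45.11′ = 0.751833°; total 161.751833
  hemisphere W, so the sign is −
Point 5:
  Latitude: 51′ + 42.8″ = 51.71333′; 57 + 51.71333/60 = 57.861889
  S → negative
  λ: 14° + 56/60 + 28.68/3600 = 14 + 0.933333 + 0.007967 = 14.941300
  E → positive

1. 24.12940, -143.12831
2. 5.52067, -61.93852
3. -4.96073, -141.62511
4. -25.15317, -161.75183
5. -57.86189, 14.94130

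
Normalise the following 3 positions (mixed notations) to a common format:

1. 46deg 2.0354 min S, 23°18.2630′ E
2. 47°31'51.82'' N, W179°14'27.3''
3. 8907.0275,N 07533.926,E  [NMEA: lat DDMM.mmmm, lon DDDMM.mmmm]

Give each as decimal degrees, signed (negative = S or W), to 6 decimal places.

1. -46.033923, 23.304383
2. 47.531061, -179.240917
3. 89.117125, 75.565433

Point 1:
  Latitude: 46 + 2.0354/60 = 46.0339233
  S → negative
  Lon: 23 + 18.263/60 = 23.3043833
  E ⇒ keep positive
Point 2:
  Lat: 47° + 31/60 + 51.82/3600 = 47 + 0.516667 + 0.014394 = 47.5310611
  N → positive
  λ: 179 + 14/60 + 27.3/3600 = 179.2409167
  W → negative
Point 3:
  Lat: split at 2 digits → 89° and 7.0275′; 89 + 7.0275/60 = 89.1171250
  N → positive
  Longitude: degrees = first 3 digits = 75, minutes = 33.926; 75 + 33.926/60 = 75.5654333
  E ⇒ keep positive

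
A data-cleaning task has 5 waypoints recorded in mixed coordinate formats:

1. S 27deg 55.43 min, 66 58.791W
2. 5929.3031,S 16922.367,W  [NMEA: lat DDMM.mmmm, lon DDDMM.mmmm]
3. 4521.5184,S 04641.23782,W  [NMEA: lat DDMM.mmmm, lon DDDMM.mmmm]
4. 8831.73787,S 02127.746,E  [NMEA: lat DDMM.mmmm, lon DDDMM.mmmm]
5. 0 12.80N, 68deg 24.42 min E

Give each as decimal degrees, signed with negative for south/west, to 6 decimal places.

1. -27.923833, -66.979850
2. -59.488385, -169.372783
3. -45.358640, -46.687297
4. -88.528965, 21.462433
5. 0.213333, 68.407000

Point 1:
  Lat: 27 + 55.43/60 = 27.9238333
  hemisphere S, so the sign is −
  λ: 58.791′ = 0.979850°; total 66.9798500
  W → negative
Point 2:
  φ: split at 2 digits → 59° and 29.3031′; 59 + 29.3031/60 = 59.4883850
  S → negative
  λ: split at 3 digits → 169° and 22.367′; 169 + 22.367/60 = 169.3727833
  W → negative
Point 3:
  Latitude: split at 2 digits → 45° and 21.5184′; 45 + 21.5184/60 = 45.3586400
  hemisphere S, so the sign is −
  Longitude: degrees = first 3 digits = 46, minutes = 41.23782; 46 + 41.23782/60 = 46.6872970
  W ⇒ negate
Point 4:
  φ: split at 2 digits → 88° and 31.73787′; 88 + 31.73787/60 = 88.5289645
  hemisphere S, so the sign is −
  λ: split at 3 digits → 021° and 27.746′; 21 + 27.746/60 = 21.4624333
  E → positive
Point 5:
  Lat: 12.8′ = 0.213333°; total 0.2133333
  N ⇒ keep positive
  Longitude: 24.42′ = 0.407000°; total 68.4070000
  E → positive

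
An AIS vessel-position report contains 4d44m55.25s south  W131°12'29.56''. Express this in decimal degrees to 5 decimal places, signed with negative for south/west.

-4.74868, -131.20821

φ: 4 + 44/60 + 55.25/3600 = 4.748681
hemisphere S, so the sign is −
λ: 12′ + 29.56″ = 12.49267′; 131 + 12.49267/60 = 131.208211
hemisphere W, so the sign is −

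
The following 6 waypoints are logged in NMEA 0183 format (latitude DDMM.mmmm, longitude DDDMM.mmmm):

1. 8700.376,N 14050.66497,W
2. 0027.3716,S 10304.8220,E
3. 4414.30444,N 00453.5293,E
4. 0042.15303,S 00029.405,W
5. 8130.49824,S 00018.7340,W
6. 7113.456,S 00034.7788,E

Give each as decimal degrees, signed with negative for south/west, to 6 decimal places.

Point 1:
  Lat: split at 2 digits → 87° and 0.376′; 87 + 0.376/60 = 87.0062667
  N ⇒ keep positive
  λ: split at 3 digits → 140° and 50.66497′; 140 + 50.66497/60 = 140.8444162
  W → negative
Point 2:
  Latitude: split at 2 digits → 00° and 27.3716′; 0 + 27.3716/60 = 0.4561933
  S → negative
  Longitude: degrees = first 3 digits = 103, minutes = 4.822; 103 + 4.822/60 = 103.0803667
  E ⇒ keep positive
Point 3:
  φ: split at 2 digits → 44° and 14.30444′; 44 + 14.30444/60 = 44.2384073
  N → positive
  Longitude: split at 3 digits → 004° and 53.5293′; 4 + 53.5293/60 = 4.8921550
  E ⇒ keep positive
Point 4:
  Latitude: split at 2 digits → 00° and 42.15303′; 0 + 42.15303/60 = 0.7025505
  S → negative
  λ: split at 3 digits → 000° and 29.405′; 0 + 29.405/60 = 0.4900833
  W ⇒ negate
Point 5:
  Lat: split at 2 digits → 81° and 30.49824′; 81 + 30.49824/60 = 81.5083040
  S → negative
  Lon: split at 3 digits → 000° and 18.734′; 0 + 18.734/60 = 0.3122333
  hemisphere W, so the sign is −
Point 6:
  φ: split at 2 digits → 71° and 13.456′; 71 + 13.456/60 = 71.2242667
  S ⇒ negate
  Lon: split at 3 digits → 000° and 34.7788′; 0 + 34.7788/60 = 0.5796467
  E → positive

1. 87.006267, -140.844416
2. -0.456193, 103.080367
3. 44.238407, 4.892155
4. -0.702551, -0.490083
5. -81.508304, -0.312233
6. -71.224267, 0.579647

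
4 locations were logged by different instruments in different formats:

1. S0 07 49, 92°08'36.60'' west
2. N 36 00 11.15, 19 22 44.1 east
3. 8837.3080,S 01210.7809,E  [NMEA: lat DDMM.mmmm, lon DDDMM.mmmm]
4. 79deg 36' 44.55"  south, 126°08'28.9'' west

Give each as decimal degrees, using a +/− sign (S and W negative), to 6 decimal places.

1. -0.130278, -92.143500
2. 36.003097, 19.378917
3. -88.621800, 12.179682
4. -79.612375, -126.141361

Point 1:
  φ: 0° + 7/60 + 49/3600 = 0 + 0.116667 + 0.013611 = 0.1302778
  hemisphere S, so the sign is −
  λ: 8′ + 36.6″ = 8.61000′; 92 + 8.61000/60 = 92.1435000
  hemisphere W, so the sign is −
Point 2:
  φ: 36 + 0/60 + 11.15/3600 = 36.0030972
  N ⇒ keep positive
  Longitude: 22′ + 44.1″ = 22.73500′; 19 + 22.73500/60 = 19.3789167
  E → positive
Point 3:
  φ: degrees = first 2 digits = 88, minutes = 37.308; 88 + 37.308/60 = 88.6218000
  hemisphere S, so the sign is −
  λ: degrees = first 3 digits = 12, minutes = 10.7809; 12 + 10.7809/60 = 12.1796817
  E ⇒ keep positive
Point 4:
  Lat: 79 + 36/60 + 44.55/3600 = 79.6123750
  hemisphere S, so the sign is −
  Longitude: 126 + 8/60 + 28.9/3600 = 126.1413611
  hemisphere W, so the sign is −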